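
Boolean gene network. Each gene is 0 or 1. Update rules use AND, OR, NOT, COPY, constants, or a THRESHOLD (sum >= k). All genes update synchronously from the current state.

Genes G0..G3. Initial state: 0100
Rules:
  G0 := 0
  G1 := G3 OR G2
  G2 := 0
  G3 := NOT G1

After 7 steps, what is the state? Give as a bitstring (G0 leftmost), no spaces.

Step 1: G0=0(const) G1=G3|G2=0|0=0 G2=0(const) G3=NOT G1=NOT 1=0 -> 0000
Step 2: G0=0(const) G1=G3|G2=0|0=0 G2=0(const) G3=NOT G1=NOT 0=1 -> 0001
Step 3: G0=0(const) G1=G3|G2=1|0=1 G2=0(const) G3=NOT G1=NOT 0=1 -> 0101
Step 4: G0=0(const) G1=G3|G2=1|0=1 G2=0(const) G3=NOT G1=NOT 1=0 -> 0100
Step 5: G0=0(const) G1=G3|G2=0|0=0 G2=0(const) G3=NOT G1=NOT 1=0 -> 0000
Step 6: G0=0(const) G1=G3|G2=0|0=0 G2=0(const) G3=NOT G1=NOT 0=1 -> 0001
Step 7: G0=0(const) G1=G3|G2=1|0=1 G2=0(const) G3=NOT G1=NOT 0=1 -> 0101

0101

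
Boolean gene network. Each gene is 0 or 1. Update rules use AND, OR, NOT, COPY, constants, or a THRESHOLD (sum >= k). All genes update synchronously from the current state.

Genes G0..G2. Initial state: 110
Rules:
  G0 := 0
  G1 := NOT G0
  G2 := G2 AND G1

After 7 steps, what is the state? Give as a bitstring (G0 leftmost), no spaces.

Step 1: G0=0(const) G1=NOT G0=NOT 1=0 G2=G2&G1=0&1=0 -> 000
Step 2: G0=0(const) G1=NOT G0=NOT 0=1 G2=G2&G1=0&0=0 -> 010
Step 3: G0=0(const) G1=NOT G0=NOT 0=1 G2=G2&G1=0&1=0 -> 010
Step 4: G0=0(const) G1=NOT G0=NOT 0=1 G2=G2&G1=0&1=0 -> 010
Step 5: G0=0(const) G1=NOT G0=NOT 0=1 G2=G2&G1=0&1=0 -> 010
Step 6: G0=0(const) G1=NOT G0=NOT 0=1 G2=G2&G1=0&1=0 -> 010
Step 7: G0=0(const) G1=NOT G0=NOT 0=1 G2=G2&G1=0&1=0 -> 010

010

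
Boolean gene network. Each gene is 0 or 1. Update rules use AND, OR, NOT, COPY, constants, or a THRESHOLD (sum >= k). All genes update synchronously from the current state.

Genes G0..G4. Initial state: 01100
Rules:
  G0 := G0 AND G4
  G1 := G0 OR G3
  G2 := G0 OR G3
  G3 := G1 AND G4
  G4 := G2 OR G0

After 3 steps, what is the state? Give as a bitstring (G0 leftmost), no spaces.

Step 1: G0=G0&G4=0&0=0 G1=G0|G3=0|0=0 G2=G0|G3=0|0=0 G3=G1&G4=1&0=0 G4=G2|G0=1|0=1 -> 00001
Step 2: G0=G0&G4=0&1=0 G1=G0|G3=0|0=0 G2=G0|G3=0|0=0 G3=G1&G4=0&1=0 G4=G2|G0=0|0=0 -> 00000
Step 3: G0=G0&G4=0&0=0 G1=G0|G3=0|0=0 G2=G0|G3=0|0=0 G3=G1&G4=0&0=0 G4=G2|G0=0|0=0 -> 00000

00000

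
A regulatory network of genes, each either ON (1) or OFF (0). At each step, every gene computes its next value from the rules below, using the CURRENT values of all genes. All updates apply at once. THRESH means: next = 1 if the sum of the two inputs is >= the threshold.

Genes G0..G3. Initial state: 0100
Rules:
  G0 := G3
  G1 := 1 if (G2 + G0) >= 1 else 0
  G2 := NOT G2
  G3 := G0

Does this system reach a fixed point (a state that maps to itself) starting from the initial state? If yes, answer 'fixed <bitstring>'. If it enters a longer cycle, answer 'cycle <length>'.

Answer: cycle 2

Derivation:
Step 0: 0100
Step 1: G0=G3=0 G1=(0+0>=1)=0 G2=NOT G2=NOT 0=1 G3=G0=0 -> 0010
Step 2: G0=G3=0 G1=(1+0>=1)=1 G2=NOT G2=NOT 1=0 G3=G0=0 -> 0100
Cycle of length 2 starting at step 0 -> no fixed point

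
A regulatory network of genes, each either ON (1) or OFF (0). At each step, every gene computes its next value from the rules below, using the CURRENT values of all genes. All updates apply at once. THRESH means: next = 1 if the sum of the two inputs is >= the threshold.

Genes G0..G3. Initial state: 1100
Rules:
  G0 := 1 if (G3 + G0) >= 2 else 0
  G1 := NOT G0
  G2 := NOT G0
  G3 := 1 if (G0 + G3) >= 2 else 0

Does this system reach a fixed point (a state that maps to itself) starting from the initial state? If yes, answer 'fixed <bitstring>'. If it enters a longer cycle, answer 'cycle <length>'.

Step 0: 1100
Step 1: G0=(0+1>=2)=0 G1=NOT G0=NOT 1=0 G2=NOT G0=NOT 1=0 G3=(1+0>=2)=0 -> 0000
Step 2: G0=(0+0>=2)=0 G1=NOT G0=NOT 0=1 G2=NOT G0=NOT 0=1 G3=(0+0>=2)=0 -> 0110
Step 3: G0=(0+0>=2)=0 G1=NOT G0=NOT 0=1 G2=NOT G0=NOT 0=1 G3=(0+0>=2)=0 -> 0110
Fixed point reached at step 2: 0110

Answer: fixed 0110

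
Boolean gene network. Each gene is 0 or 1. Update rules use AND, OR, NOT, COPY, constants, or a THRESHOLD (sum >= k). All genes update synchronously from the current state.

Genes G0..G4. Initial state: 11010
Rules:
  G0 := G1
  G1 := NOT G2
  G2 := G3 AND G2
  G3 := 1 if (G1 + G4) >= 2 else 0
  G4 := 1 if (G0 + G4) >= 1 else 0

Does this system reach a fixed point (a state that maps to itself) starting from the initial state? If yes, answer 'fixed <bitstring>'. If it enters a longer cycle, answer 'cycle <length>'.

Step 0: 11010
Step 1: G0=G1=1 G1=NOT G2=NOT 0=1 G2=G3&G2=1&0=0 G3=(1+0>=2)=0 G4=(1+0>=1)=1 -> 11001
Step 2: G0=G1=1 G1=NOT G2=NOT 0=1 G2=G3&G2=0&0=0 G3=(1+1>=2)=1 G4=(1+1>=1)=1 -> 11011
Step 3: G0=G1=1 G1=NOT G2=NOT 0=1 G2=G3&G2=1&0=0 G3=(1+1>=2)=1 G4=(1+1>=1)=1 -> 11011
Fixed point reached at step 2: 11011

Answer: fixed 11011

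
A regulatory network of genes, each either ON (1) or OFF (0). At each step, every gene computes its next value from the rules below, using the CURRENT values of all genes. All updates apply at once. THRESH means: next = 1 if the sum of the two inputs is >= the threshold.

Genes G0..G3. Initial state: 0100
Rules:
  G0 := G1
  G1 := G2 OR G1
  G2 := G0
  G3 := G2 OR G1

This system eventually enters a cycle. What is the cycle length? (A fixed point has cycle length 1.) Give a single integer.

Answer: 1

Derivation:
Step 0: 0100
Step 1: G0=G1=1 G1=G2|G1=0|1=1 G2=G0=0 G3=G2|G1=0|1=1 -> 1101
Step 2: G0=G1=1 G1=G2|G1=0|1=1 G2=G0=1 G3=G2|G1=0|1=1 -> 1111
Step 3: G0=G1=1 G1=G2|G1=1|1=1 G2=G0=1 G3=G2|G1=1|1=1 -> 1111
State from step 3 equals state from step 2 -> cycle length 1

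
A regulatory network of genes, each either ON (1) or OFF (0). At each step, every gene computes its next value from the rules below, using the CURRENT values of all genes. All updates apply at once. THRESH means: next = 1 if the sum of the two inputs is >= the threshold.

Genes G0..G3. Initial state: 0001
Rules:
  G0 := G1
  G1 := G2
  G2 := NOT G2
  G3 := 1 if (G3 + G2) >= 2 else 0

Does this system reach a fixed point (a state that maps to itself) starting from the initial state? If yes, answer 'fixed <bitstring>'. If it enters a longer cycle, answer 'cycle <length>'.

Step 0: 0001
Step 1: G0=G1=0 G1=G2=0 G2=NOT G2=NOT 0=1 G3=(1+0>=2)=0 -> 0010
Step 2: G0=G1=0 G1=G2=1 G2=NOT G2=NOT 1=0 G3=(0+1>=2)=0 -> 0100
Step 3: G0=G1=1 G1=G2=0 G2=NOT G2=NOT 0=1 G3=(0+0>=2)=0 -> 1010
Step 4: G0=G1=0 G1=G2=1 G2=NOT G2=NOT 1=0 G3=(0+1>=2)=0 -> 0100
Cycle of length 2 starting at step 2 -> no fixed point

Answer: cycle 2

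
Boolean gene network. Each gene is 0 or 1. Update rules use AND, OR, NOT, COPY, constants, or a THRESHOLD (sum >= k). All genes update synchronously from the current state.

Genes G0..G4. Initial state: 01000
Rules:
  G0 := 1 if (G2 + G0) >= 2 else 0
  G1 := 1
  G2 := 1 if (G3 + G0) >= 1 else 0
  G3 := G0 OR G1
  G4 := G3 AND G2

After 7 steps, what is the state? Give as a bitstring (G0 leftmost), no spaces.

Step 1: G0=(0+0>=2)=0 G1=1(const) G2=(0+0>=1)=0 G3=G0|G1=0|1=1 G4=G3&G2=0&0=0 -> 01010
Step 2: G0=(0+0>=2)=0 G1=1(const) G2=(1+0>=1)=1 G3=G0|G1=0|1=1 G4=G3&G2=1&0=0 -> 01110
Step 3: G0=(1+0>=2)=0 G1=1(const) G2=(1+0>=1)=1 G3=G0|G1=0|1=1 G4=G3&G2=1&1=1 -> 01111
Step 4: G0=(1+0>=2)=0 G1=1(const) G2=(1+0>=1)=1 G3=G0|G1=0|1=1 G4=G3&G2=1&1=1 -> 01111
Step 5: G0=(1+0>=2)=0 G1=1(const) G2=(1+0>=1)=1 G3=G0|G1=0|1=1 G4=G3&G2=1&1=1 -> 01111
Step 6: G0=(1+0>=2)=0 G1=1(const) G2=(1+0>=1)=1 G3=G0|G1=0|1=1 G4=G3&G2=1&1=1 -> 01111
Step 7: G0=(1+0>=2)=0 G1=1(const) G2=(1+0>=1)=1 G3=G0|G1=0|1=1 G4=G3&G2=1&1=1 -> 01111

01111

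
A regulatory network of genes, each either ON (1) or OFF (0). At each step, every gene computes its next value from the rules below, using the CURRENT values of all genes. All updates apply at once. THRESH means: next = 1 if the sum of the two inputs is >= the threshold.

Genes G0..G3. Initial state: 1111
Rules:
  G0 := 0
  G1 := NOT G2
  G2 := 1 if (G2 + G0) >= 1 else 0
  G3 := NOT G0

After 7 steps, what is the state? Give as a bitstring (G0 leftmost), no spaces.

Step 1: G0=0(const) G1=NOT G2=NOT 1=0 G2=(1+1>=1)=1 G3=NOT G0=NOT 1=0 -> 0010
Step 2: G0=0(const) G1=NOT G2=NOT 1=0 G2=(1+0>=1)=1 G3=NOT G0=NOT 0=1 -> 0011
Step 3: G0=0(const) G1=NOT G2=NOT 1=0 G2=(1+0>=1)=1 G3=NOT G0=NOT 0=1 -> 0011
Step 4: G0=0(const) G1=NOT G2=NOT 1=0 G2=(1+0>=1)=1 G3=NOT G0=NOT 0=1 -> 0011
Step 5: G0=0(const) G1=NOT G2=NOT 1=0 G2=(1+0>=1)=1 G3=NOT G0=NOT 0=1 -> 0011
Step 6: G0=0(const) G1=NOT G2=NOT 1=0 G2=(1+0>=1)=1 G3=NOT G0=NOT 0=1 -> 0011
Step 7: G0=0(const) G1=NOT G2=NOT 1=0 G2=(1+0>=1)=1 G3=NOT G0=NOT 0=1 -> 0011

0011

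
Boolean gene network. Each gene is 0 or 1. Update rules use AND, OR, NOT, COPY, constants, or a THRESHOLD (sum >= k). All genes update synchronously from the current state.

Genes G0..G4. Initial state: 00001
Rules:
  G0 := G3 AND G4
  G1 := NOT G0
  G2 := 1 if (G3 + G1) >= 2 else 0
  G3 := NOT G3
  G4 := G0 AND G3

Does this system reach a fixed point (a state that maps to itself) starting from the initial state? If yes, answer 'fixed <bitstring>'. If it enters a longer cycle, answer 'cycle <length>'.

Answer: cycle 2

Derivation:
Step 0: 00001
Step 1: G0=G3&G4=0&1=0 G1=NOT G0=NOT 0=1 G2=(0+0>=2)=0 G3=NOT G3=NOT 0=1 G4=G0&G3=0&0=0 -> 01010
Step 2: G0=G3&G4=1&0=0 G1=NOT G0=NOT 0=1 G2=(1+1>=2)=1 G3=NOT G3=NOT 1=0 G4=G0&G3=0&1=0 -> 01100
Step 3: G0=G3&G4=0&0=0 G1=NOT G0=NOT 0=1 G2=(0+1>=2)=0 G3=NOT G3=NOT 0=1 G4=G0&G3=0&0=0 -> 01010
Cycle of length 2 starting at step 1 -> no fixed point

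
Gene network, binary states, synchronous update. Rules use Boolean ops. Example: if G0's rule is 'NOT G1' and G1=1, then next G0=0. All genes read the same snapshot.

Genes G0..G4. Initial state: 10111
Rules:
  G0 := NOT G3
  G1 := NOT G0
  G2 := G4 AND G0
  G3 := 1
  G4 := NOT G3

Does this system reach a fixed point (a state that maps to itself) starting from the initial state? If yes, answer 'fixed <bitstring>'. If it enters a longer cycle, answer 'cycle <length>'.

Answer: fixed 01010

Derivation:
Step 0: 10111
Step 1: G0=NOT G3=NOT 1=0 G1=NOT G0=NOT 1=0 G2=G4&G0=1&1=1 G3=1(const) G4=NOT G3=NOT 1=0 -> 00110
Step 2: G0=NOT G3=NOT 1=0 G1=NOT G0=NOT 0=1 G2=G4&G0=0&0=0 G3=1(const) G4=NOT G3=NOT 1=0 -> 01010
Step 3: G0=NOT G3=NOT 1=0 G1=NOT G0=NOT 0=1 G2=G4&G0=0&0=0 G3=1(const) G4=NOT G3=NOT 1=0 -> 01010
Fixed point reached at step 2: 01010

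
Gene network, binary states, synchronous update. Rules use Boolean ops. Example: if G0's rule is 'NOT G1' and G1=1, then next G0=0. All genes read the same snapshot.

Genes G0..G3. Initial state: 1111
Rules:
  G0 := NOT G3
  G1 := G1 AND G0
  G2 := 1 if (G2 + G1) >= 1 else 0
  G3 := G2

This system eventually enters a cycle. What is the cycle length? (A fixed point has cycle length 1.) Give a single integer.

Step 0: 1111
Step 1: G0=NOT G3=NOT 1=0 G1=G1&G0=1&1=1 G2=(1+1>=1)=1 G3=G2=1 -> 0111
Step 2: G0=NOT G3=NOT 1=0 G1=G1&G0=1&0=0 G2=(1+1>=1)=1 G3=G2=1 -> 0011
Step 3: G0=NOT G3=NOT 1=0 G1=G1&G0=0&0=0 G2=(1+0>=1)=1 G3=G2=1 -> 0011
State from step 3 equals state from step 2 -> cycle length 1

Answer: 1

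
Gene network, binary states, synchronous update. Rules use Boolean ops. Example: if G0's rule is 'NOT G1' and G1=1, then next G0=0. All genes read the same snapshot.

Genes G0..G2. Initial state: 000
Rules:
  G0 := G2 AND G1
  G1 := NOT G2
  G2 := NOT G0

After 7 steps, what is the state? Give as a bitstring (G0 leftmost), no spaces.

Step 1: G0=G2&G1=0&0=0 G1=NOT G2=NOT 0=1 G2=NOT G0=NOT 0=1 -> 011
Step 2: G0=G2&G1=1&1=1 G1=NOT G2=NOT 1=0 G2=NOT G0=NOT 0=1 -> 101
Step 3: G0=G2&G1=1&0=0 G1=NOT G2=NOT 1=0 G2=NOT G0=NOT 1=0 -> 000
Step 4: G0=G2&G1=0&0=0 G1=NOT G2=NOT 0=1 G2=NOT G0=NOT 0=1 -> 011
Step 5: G0=G2&G1=1&1=1 G1=NOT G2=NOT 1=0 G2=NOT G0=NOT 0=1 -> 101
Step 6: G0=G2&G1=1&0=0 G1=NOT G2=NOT 1=0 G2=NOT G0=NOT 1=0 -> 000
Step 7: G0=G2&G1=0&0=0 G1=NOT G2=NOT 0=1 G2=NOT G0=NOT 0=1 -> 011

011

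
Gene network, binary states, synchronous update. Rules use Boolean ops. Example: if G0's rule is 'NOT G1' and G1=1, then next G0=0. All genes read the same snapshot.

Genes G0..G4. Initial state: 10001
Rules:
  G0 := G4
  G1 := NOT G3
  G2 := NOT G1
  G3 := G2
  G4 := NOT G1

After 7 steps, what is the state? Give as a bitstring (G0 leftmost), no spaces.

Step 1: G0=G4=1 G1=NOT G3=NOT 0=1 G2=NOT G1=NOT 0=1 G3=G2=0 G4=NOT G1=NOT 0=1 -> 11101
Step 2: G0=G4=1 G1=NOT G3=NOT 0=1 G2=NOT G1=NOT 1=0 G3=G2=1 G4=NOT G1=NOT 1=0 -> 11010
Step 3: G0=G4=0 G1=NOT G3=NOT 1=0 G2=NOT G1=NOT 1=0 G3=G2=0 G4=NOT G1=NOT 1=0 -> 00000
Step 4: G0=G4=0 G1=NOT G3=NOT 0=1 G2=NOT G1=NOT 0=1 G3=G2=0 G4=NOT G1=NOT 0=1 -> 01101
Step 5: G0=G4=1 G1=NOT G3=NOT 0=1 G2=NOT G1=NOT 1=0 G3=G2=1 G4=NOT G1=NOT 1=0 -> 11010
Step 6: G0=G4=0 G1=NOT G3=NOT 1=0 G2=NOT G1=NOT 1=0 G3=G2=0 G4=NOT G1=NOT 1=0 -> 00000
Step 7: G0=G4=0 G1=NOT G3=NOT 0=1 G2=NOT G1=NOT 0=1 G3=G2=0 G4=NOT G1=NOT 0=1 -> 01101

01101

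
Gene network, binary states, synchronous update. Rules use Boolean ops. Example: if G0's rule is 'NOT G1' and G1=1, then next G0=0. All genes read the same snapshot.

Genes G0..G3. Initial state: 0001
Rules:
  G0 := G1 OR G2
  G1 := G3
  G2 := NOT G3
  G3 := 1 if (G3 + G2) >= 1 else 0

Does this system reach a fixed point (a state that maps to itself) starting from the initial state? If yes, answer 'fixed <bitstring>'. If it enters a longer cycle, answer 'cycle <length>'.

Answer: fixed 1101

Derivation:
Step 0: 0001
Step 1: G0=G1|G2=0|0=0 G1=G3=1 G2=NOT G3=NOT 1=0 G3=(1+0>=1)=1 -> 0101
Step 2: G0=G1|G2=1|0=1 G1=G3=1 G2=NOT G3=NOT 1=0 G3=(1+0>=1)=1 -> 1101
Step 3: G0=G1|G2=1|0=1 G1=G3=1 G2=NOT G3=NOT 1=0 G3=(1+0>=1)=1 -> 1101
Fixed point reached at step 2: 1101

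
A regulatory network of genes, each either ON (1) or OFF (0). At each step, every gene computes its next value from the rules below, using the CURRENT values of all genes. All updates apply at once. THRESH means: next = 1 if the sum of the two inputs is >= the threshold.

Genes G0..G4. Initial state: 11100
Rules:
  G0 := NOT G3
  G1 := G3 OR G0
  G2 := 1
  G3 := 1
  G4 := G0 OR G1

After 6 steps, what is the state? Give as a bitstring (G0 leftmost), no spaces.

Step 1: G0=NOT G3=NOT 0=1 G1=G3|G0=0|1=1 G2=1(const) G3=1(const) G4=G0|G1=1|1=1 -> 11111
Step 2: G0=NOT G3=NOT 1=0 G1=G3|G0=1|1=1 G2=1(const) G3=1(const) G4=G0|G1=1|1=1 -> 01111
Step 3: G0=NOT G3=NOT 1=0 G1=G3|G0=1|0=1 G2=1(const) G3=1(const) G4=G0|G1=0|1=1 -> 01111
Step 4: G0=NOT G3=NOT 1=0 G1=G3|G0=1|0=1 G2=1(const) G3=1(const) G4=G0|G1=0|1=1 -> 01111
Step 5: G0=NOT G3=NOT 1=0 G1=G3|G0=1|0=1 G2=1(const) G3=1(const) G4=G0|G1=0|1=1 -> 01111
Step 6: G0=NOT G3=NOT 1=0 G1=G3|G0=1|0=1 G2=1(const) G3=1(const) G4=G0|G1=0|1=1 -> 01111

01111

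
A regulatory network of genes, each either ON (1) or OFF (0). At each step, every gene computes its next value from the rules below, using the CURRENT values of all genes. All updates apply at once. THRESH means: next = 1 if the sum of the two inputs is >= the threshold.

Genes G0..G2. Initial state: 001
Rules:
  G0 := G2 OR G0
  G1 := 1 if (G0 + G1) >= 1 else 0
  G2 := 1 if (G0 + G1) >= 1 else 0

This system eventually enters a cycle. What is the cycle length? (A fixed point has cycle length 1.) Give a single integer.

Answer: 1

Derivation:
Step 0: 001
Step 1: G0=G2|G0=1|0=1 G1=(0+0>=1)=0 G2=(0+0>=1)=0 -> 100
Step 2: G0=G2|G0=0|1=1 G1=(1+0>=1)=1 G2=(1+0>=1)=1 -> 111
Step 3: G0=G2|G0=1|1=1 G1=(1+1>=1)=1 G2=(1+1>=1)=1 -> 111
State from step 3 equals state from step 2 -> cycle length 1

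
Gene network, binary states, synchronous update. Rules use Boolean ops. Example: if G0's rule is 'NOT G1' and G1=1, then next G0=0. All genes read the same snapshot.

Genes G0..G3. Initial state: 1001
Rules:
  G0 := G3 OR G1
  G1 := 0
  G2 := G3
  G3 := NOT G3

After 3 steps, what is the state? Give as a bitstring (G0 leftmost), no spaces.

Step 1: G0=G3|G1=1|0=1 G1=0(const) G2=G3=1 G3=NOT G3=NOT 1=0 -> 1010
Step 2: G0=G3|G1=0|0=0 G1=0(const) G2=G3=0 G3=NOT G3=NOT 0=1 -> 0001
Step 3: G0=G3|G1=1|0=1 G1=0(const) G2=G3=1 G3=NOT G3=NOT 1=0 -> 1010

1010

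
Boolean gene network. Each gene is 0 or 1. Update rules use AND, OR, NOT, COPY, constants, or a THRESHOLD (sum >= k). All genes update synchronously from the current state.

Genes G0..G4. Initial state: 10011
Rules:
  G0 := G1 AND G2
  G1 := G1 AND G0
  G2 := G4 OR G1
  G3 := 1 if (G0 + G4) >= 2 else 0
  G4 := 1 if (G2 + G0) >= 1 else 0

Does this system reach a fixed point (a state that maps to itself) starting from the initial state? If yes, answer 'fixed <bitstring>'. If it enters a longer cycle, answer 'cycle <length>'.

Step 0: 10011
Step 1: G0=G1&G2=0&0=0 G1=G1&G0=0&1=0 G2=G4|G1=1|0=1 G3=(1+1>=2)=1 G4=(0+1>=1)=1 -> 00111
Step 2: G0=G1&G2=0&1=0 G1=G1&G0=0&0=0 G2=G4|G1=1|0=1 G3=(0+1>=2)=0 G4=(1+0>=1)=1 -> 00101
Step 3: G0=G1&G2=0&1=0 G1=G1&G0=0&0=0 G2=G4|G1=1|0=1 G3=(0+1>=2)=0 G4=(1+0>=1)=1 -> 00101
Fixed point reached at step 2: 00101

Answer: fixed 00101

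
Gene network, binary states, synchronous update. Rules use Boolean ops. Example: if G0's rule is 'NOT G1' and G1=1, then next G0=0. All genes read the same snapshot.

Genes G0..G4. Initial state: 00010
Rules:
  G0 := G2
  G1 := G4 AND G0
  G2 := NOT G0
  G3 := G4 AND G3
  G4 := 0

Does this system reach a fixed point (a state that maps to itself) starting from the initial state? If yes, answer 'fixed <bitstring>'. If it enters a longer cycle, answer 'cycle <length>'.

Answer: cycle 4

Derivation:
Step 0: 00010
Step 1: G0=G2=0 G1=G4&G0=0&0=0 G2=NOT G0=NOT 0=1 G3=G4&G3=0&1=0 G4=0(const) -> 00100
Step 2: G0=G2=1 G1=G4&G0=0&0=0 G2=NOT G0=NOT 0=1 G3=G4&G3=0&0=0 G4=0(const) -> 10100
Step 3: G0=G2=1 G1=G4&G0=0&1=0 G2=NOT G0=NOT 1=0 G3=G4&G3=0&0=0 G4=0(const) -> 10000
Step 4: G0=G2=0 G1=G4&G0=0&1=0 G2=NOT G0=NOT 1=0 G3=G4&G3=0&0=0 G4=0(const) -> 00000
Step 5: G0=G2=0 G1=G4&G0=0&0=0 G2=NOT G0=NOT 0=1 G3=G4&G3=0&0=0 G4=0(const) -> 00100
Cycle of length 4 starting at step 1 -> no fixed point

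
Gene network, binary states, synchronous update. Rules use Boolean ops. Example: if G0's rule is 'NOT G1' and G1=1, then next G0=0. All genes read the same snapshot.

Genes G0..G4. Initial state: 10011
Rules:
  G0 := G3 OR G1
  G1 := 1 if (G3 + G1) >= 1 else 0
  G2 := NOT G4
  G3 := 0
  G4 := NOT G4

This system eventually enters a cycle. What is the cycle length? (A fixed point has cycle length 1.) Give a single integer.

Answer: 2

Derivation:
Step 0: 10011
Step 1: G0=G3|G1=1|0=1 G1=(1+0>=1)=1 G2=NOT G4=NOT 1=0 G3=0(const) G4=NOT G4=NOT 1=0 -> 11000
Step 2: G0=G3|G1=0|1=1 G1=(0+1>=1)=1 G2=NOT G4=NOT 0=1 G3=0(const) G4=NOT G4=NOT 0=1 -> 11101
Step 3: G0=G3|G1=0|1=1 G1=(0+1>=1)=1 G2=NOT G4=NOT 1=0 G3=0(const) G4=NOT G4=NOT 1=0 -> 11000
State from step 3 equals state from step 1 -> cycle length 2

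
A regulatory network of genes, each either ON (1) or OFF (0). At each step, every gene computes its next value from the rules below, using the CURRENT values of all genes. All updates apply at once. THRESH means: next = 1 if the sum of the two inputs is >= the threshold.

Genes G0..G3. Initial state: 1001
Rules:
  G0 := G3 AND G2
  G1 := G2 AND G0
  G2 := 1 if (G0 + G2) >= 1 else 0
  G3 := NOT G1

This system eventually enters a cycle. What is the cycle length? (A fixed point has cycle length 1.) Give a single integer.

Step 0: 1001
Step 1: G0=G3&G2=1&0=0 G1=G2&G0=0&1=0 G2=(1+0>=1)=1 G3=NOT G1=NOT 0=1 -> 0011
Step 2: G0=G3&G2=1&1=1 G1=G2&G0=1&0=0 G2=(0+1>=1)=1 G3=NOT G1=NOT 0=1 -> 1011
Step 3: G0=G3&G2=1&1=1 G1=G2&G0=1&1=1 G2=(1+1>=1)=1 G3=NOT G1=NOT 0=1 -> 1111
Step 4: G0=G3&G2=1&1=1 G1=G2&G0=1&1=1 G2=(1+1>=1)=1 G3=NOT G1=NOT 1=0 -> 1110
Step 5: G0=G3&G2=0&1=0 G1=G2&G0=1&1=1 G2=(1+1>=1)=1 G3=NOT G1=NOT 1=0 -> 0110
Step 6: G0=G3&G2=0&1=0 G1=G2&G0=1&0=0 G2=(0+1>=1)=1 G3=NOT G1=NOT 1=0 -> 0010
Step 7: G0=G3&G2=0&1=0 G1=G2&G0=1&0=0 G2=(0+1>=1)=1 G3=NOT G1=NOT 0=1 -> 0011
State from step 7 equals state from step 1 -> cycle length 6

Answer: 6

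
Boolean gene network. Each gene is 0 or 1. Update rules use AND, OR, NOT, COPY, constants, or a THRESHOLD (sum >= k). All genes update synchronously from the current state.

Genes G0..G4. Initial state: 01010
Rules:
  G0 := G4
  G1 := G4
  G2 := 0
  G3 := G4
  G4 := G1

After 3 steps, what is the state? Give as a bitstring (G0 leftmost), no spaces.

Step 1: G0=G4=0 G1=G4=0 G2=0(const) G3=G4=0 G4=G1=1 -> 00001
Step 2: G0=G4=1 G1=G4=1 G2=0(const) G3=G4=1 G4=G1=0 -> 11010
Step 3: G0=G4=0 G1=G4=0 G2=0(const) G3=G4=0 G4=G1=1 -> 00001

00001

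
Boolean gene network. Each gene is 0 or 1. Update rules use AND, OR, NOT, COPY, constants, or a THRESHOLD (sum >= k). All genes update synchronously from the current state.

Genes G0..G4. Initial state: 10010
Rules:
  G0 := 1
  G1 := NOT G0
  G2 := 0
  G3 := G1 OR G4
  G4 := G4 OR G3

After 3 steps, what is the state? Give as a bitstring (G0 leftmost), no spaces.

Step 1: G0=1(const) G1=NOT G0=NOT 1=0 G2=0(const) G3=G1|G4=0|0=0 G4=G4|G3=0|1=1 -> 10001
Step 2: G0=1(const) G1=NOT G0=NOT 1=0 G2=0(const) G3=G1|G4=0|1=1 G4=G4|G3=1|0=1 -> 10011
Step 3: G0=1(const) G1=NOT G0=NOT 1=0 G2=0(const) G3=G1|G4=0|1=1 G4=G4|G3=1|1=1 -> 10011

10011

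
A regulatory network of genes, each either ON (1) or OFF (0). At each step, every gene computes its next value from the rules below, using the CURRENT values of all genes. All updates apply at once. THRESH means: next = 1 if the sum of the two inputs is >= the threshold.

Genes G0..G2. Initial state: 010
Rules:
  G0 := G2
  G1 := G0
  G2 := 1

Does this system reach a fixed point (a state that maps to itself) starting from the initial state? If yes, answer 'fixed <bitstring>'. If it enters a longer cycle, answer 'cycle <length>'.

Step 0: 010
Step 1: G0=G2=0 G1=G0=0 G2=1(const) -> 001
Step 2: G0=G2=1 G1=G0=0 G2=1(const) -> 101
Step 3: G0=G2=1 G1=G0=1 G2=1(const) -> 111
Step 4: G0=G2=1 G1=G0=1 G2=1(const) -> 111
Fixed point reached at step 3: 111

Answer: fixed 111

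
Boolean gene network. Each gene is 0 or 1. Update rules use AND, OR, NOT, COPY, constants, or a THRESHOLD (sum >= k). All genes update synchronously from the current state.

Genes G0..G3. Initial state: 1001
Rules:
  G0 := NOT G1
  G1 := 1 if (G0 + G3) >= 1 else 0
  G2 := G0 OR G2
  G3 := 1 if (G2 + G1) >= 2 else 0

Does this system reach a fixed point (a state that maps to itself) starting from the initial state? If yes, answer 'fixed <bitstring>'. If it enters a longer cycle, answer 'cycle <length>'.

Answer: fixed 0111

Derivation:
Step 0: 1001
Step 1: G0=NOT G1=NOT 0=1 G1=(1+1>=1)=1 G2=G0|G2=1|0=1 G3=(0+0>=2)=0 -> 1110
Step 2: G0=NOT G1=NOT 1=0 G1=(1+0>=1)=1 G2=G0|G2=1|1=1 G3=(1+1>=2)=1 -> 0111
Step 3: G0=NOT G1=NOT 1=0 G1=(0+1>=1)=1 G2=G0|G2=0|1=1 G3=(1+1>=2)=1 -> 0111
Fixed point reached at step 2: 0111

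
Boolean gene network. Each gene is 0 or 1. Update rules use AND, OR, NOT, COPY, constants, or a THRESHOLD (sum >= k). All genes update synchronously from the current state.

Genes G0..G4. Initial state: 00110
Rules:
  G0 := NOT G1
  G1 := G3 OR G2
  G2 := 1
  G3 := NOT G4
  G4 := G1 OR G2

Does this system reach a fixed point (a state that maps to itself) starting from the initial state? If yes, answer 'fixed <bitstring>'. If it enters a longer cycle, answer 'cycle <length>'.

Answer: fixed 01101

Derivation:
Step 0: 00110
Step 1: G0=NOT G1=NOT 0=1 G1=G3|G2=1|1=1 G2=1(const) G3=NOT G4=NOT 0=1 G4=G1|G2=0|1=1 -> 11111
Step 2: G0=NOT G1=NOT 1=0 G1=G3|G2=1|1=1 G2=1(const) G3=NOT G4=NOT 1=0 G4=G1|G2=1|1=1 -> 01101
Step 3: G0=NOT G1=NOT 1=0 G1=G3|G2=0|1=1 G2=1(const) G3=NOT G4=NOT 1=0 G4=G1|G2=1|1=1 -> 01101
Fixed point reached at step 2: 01101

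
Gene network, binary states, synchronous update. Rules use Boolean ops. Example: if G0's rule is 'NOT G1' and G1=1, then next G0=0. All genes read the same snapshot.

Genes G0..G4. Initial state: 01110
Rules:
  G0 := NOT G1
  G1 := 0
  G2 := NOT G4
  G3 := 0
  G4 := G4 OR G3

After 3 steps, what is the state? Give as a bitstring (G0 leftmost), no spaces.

Step 1: G0=NOT G1=NOT 1=0 G1=0(const) G2=NOT G4=NOT 0=1 G3=0(const) G4=G4|G3=0|1=1 -> 00101
Step 2: G0=NOT G1=NOT 0=1 G1=0(const) G2=NOT G4=NOT 1=0 G3=0(const) G4=G4|G3=1|0=1 -> 10001
Step 3: G0=NOT G1=NOT 0=1 G1=0(const) G2=NOT G4=NOT 1=0 G3=0(const) G4=G4|G3=1|0=1 -> 10001

10001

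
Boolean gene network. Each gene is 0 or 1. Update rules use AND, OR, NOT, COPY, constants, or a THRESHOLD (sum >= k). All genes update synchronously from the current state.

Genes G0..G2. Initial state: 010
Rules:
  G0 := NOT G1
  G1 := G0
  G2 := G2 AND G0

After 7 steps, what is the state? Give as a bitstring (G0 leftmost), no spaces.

Step 1: G0=NOT G1=NOT 1=0 G1=G0=0 G2=G2&G0=0&0=0 -> 000
Step 2: G0=NOT G1=NOT 0=1 G1=G0=0 G2=G2&G0=0&0=0 -> 100
Step 3: G0=NOT G1=NOT 0=1 G1=G0=1 G2=G2&G0=0&1=0 -> 110
Step 4: G0=NOT G1=NOT 1=0 G1=G0=1 G2=G2&G0=0&1=0 -> 010
Step 5: G0=NOT G1=NOT 1=0 G1=G0=0 G2=G2&G0=0&0=0 -> 000
Step 6: G0=NOT G1=NOT 0=1 G1=G0=0 G2=G2&G0=0&0=0 -> 100
Step 7: G0=NOT G1=NOT 0=1 G1=G0=1 G2=G2&G0=0&1=0 -> 110

110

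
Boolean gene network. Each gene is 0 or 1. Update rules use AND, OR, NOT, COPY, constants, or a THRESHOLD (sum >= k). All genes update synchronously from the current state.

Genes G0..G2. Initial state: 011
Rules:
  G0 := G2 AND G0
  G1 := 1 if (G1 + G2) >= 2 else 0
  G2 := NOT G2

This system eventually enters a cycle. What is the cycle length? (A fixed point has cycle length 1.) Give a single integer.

Step 0: 011
Step 1: G0=G2&G0=1&0=0 G1=(1+1>=2)=1 G2=NOT G2=NOT 1=0 -> 010
Step 2: G0=G2&G0=0&0=0 G1=(1+0>=2)=0 G2=NOT G2=NOT 0=1 -> 001
Step 3: G0=G2&G0=1&0=0 G1=(0+1>=2)=0 G2=NOT G2=NOT 1=0 -> 000
Step 4: G0=G2&G0=0&0=0 G1=(0+0>=2)=0 G2=NOT G2=NOT 0=1 -> 001
State from step 4 equals state from step 2 -> cycle length 2

Answer: 2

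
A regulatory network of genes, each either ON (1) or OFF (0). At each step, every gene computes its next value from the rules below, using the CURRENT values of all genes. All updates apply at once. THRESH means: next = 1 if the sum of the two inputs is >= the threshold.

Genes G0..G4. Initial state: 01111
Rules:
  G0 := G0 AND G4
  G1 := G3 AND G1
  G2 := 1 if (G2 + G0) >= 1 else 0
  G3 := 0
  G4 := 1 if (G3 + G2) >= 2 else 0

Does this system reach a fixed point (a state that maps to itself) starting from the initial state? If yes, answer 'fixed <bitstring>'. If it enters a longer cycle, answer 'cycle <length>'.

Answer: fixed 00100

Derivation:
Step 0: 01111
Step 1: G0=G0&G4=0&1=0 G1=G3&G1=1&1=1 G2=(1+0>=1)=1 G3=0(const) G4=(1+1>=2)=1 -> 01101
Step 2: G0=G0&G4=0&1=0 G1=G3&G1=0&1=0 G2=(1+0>=1)=1 G3=0(const) G4=(0+1>=2)=0 -> 00100
Step 3: G0=G0&G4=0&0=0 G1=G3&G1=0&0=0 G2=(1+0>=1)=1 G3=0(const) G4=(0+1>=2)=0 -> 00100
Fixed point reached at step 2: 00100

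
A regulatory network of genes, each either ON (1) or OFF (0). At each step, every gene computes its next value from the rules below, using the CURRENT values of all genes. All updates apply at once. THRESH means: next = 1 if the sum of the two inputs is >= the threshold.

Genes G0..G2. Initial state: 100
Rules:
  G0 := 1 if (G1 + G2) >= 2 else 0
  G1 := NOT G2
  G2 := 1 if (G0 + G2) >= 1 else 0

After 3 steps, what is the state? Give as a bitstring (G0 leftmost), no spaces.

Step 1: G0=(0+0>=2)=0 G1=NOT G2=NOT 0=1 G2=(1+0>=1)=1 -> 011
Step 2: G0=(1+1>=2)=1 G1=NOT G2=NOT 1=0 G2=(0+1>=1)=1 -> 101
Step 3: G0=(0+1>=2)=0 G1=NOT G2=NOT 1=0 G2=(1+1>=1)=1 -> 001

001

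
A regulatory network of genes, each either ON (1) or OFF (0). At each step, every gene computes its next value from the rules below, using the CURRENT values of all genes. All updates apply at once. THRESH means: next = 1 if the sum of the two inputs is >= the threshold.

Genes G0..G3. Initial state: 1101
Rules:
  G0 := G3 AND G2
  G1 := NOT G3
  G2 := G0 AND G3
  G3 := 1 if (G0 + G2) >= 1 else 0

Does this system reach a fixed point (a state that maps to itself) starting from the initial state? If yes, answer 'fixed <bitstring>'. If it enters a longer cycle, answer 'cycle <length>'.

Step 0: 1101
Step 1: G0=G3&G2=1&0=0 G1=NOT G3=NOT 1=0 G2=G0&G3=1&1=1 G3=(1+0>=1)=1 -> 0011
Step 2: G0=G3&G2=1&1=1 G1=NOT G3=NOT 1=0 G2=G0&G3=0&1=0 G3=(0+1>=1)=1 -> 1001
Step 3: G0=G3&G2=1&0=0 G1=NOT G3=NOT 1=0 G2=G0&G3=1&1=1 G3=(1+0>=1)=1 -> 0011
Cycle of length 2 starting at step 1 -> no fixed point

Answer: cycle 2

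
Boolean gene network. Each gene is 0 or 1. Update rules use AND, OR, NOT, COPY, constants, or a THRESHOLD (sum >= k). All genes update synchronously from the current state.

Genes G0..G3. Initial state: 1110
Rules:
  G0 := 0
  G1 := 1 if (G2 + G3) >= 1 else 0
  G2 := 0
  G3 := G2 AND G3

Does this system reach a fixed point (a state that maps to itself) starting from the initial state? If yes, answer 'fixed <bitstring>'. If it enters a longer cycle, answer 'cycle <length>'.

Answer: fixed 0000

Derivation:
Step 0: 1110
Step 1: G0=0(const) G1=(1+0>=1)=1 G2=0(const) G3=G2&G3=1&0=0 -> 0100
Step 2: G0=0(const) G1=(0+0>=1)=0 G2=0(const) G3=G2&G3=0&0=0 -> 0000
Step 3: G0=0(const) G1=(0+0>=1)=0 G2=0(const) G3=G2&G3=0&0=0 -> 0000
Fixed point reached at step 2: 0000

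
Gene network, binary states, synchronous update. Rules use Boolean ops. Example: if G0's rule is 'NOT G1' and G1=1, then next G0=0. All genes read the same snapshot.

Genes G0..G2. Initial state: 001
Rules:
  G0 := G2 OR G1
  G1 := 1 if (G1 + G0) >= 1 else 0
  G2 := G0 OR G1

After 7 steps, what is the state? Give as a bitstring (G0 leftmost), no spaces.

Step 1: G0=G2|G1=1|0=1 G1=(0+0>=1)=0 G2=G0|G1=0|0=0 -> 100
Step 2: G0=G2|G1=0|0=0 G1=(0+1>=1)=1 G2=G0|G1=1|0=1 -> 011
Step 3: G0=G2|G1=1|1=1 G1=(1+0>=1)=1 G2=G0|G1=0|1=1 -> 111
Step 4: G0=G2|G1=1|1=1 G1=(1+1>=1)=1 G2=G0|G1=1|1=1 -> 111
Step 5: G0=G2|G1=1|1=1 G1=(1+1>=1)=1 G2=G0|G1=1|1=1 -> 111
Step 6: G0=G2|G1=1|1=1 G1=(1+1>=1)=1 G2=G0|G1=1|1=1 -> 111
Step 7: G0=G2|G1=1|1=1 G1=(1+1>=1)=1 G2=G0|G1=1|1=1 -> 111

111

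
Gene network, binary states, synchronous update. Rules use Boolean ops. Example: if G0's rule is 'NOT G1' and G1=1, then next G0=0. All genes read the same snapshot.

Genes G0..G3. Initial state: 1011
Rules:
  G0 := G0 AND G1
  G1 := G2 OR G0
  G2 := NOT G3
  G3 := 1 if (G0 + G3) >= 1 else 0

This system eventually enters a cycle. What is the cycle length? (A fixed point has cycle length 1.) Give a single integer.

Step 0: 1011
Step 1: G0=G0&G1=1&0=0 G1=G2|G0=1|1=1 G2=NOT G3=NOT 1=0 G3=(1+1>=1)=1 -> 0101
Step 2: G0=G0&G1=0&1=0 G1=G2|G0=0|0=0 G2=NOT G3=NOT 1=0 G3=(0+1>=1)=1 -> 0001
Step 3: G0=G0&G1=0&0=0 G1=G2|G0=0|0=0 G2=NOT G3=NOT 1=0 G3=(0+1>=1)=1 -> 0001
State from step 3 equals state from step 2 -> cycle length 1

Answer: 1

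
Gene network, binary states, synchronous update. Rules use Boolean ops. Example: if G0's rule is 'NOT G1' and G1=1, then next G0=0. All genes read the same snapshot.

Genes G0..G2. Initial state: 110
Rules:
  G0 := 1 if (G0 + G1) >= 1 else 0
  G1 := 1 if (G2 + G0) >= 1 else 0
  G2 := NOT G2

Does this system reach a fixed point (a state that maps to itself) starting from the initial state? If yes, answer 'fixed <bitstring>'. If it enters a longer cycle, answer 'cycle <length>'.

Answer: cycle 2

Derivation:
Step 0: 110
Step 1: G0=(1+1>=1)=1 G1=(0+1>=1)=1 G2=NOT G2=NOT 0=1 -> 111
Step 2: G0=(1+1>=1)=1 G1=(1+1>=1)=1 G2=NOT G2=NOT 1=0 -> 110
Cycle of length 2 starting at step 0 -> no fixed point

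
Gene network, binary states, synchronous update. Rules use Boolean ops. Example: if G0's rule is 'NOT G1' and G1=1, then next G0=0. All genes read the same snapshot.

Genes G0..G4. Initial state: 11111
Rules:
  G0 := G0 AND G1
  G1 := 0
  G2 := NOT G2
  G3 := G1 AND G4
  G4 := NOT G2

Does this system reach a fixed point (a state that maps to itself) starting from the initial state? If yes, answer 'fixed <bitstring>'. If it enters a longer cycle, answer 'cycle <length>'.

Answer: cycle 2

Derivation:
Step 0: 11111
Step 1: G0=G0&G1=1&1=1 G1=0(const) G2=NOT G2=NOT 1=0 G3=G1&G4=1&1=1 G4=NOT G2=NOT 1=0 -> 10010
Step 2: G0=G0&G1=1&0=0 G1=0(const) G2=NOT G2=NOT 0=1 G3=G1&G4=0&0=0 G4=NOT G2=NOT 0=1 -> 00101
Step 3: G0=G0&G1=0&0=0 G1=0(const) G2=NOT G2=NOT 1=0 G3=G1&G4=0&1=0 G4=NOT G2=NOT 1=0 -> 00000
Step 4: G0=G0&G1=0&0=0 G1=0(const) G2=NOT G2=NOT 0=1 G3=G1&G4=0&0=0 G4=NOT G2=NOT 0=1 -> 00101
Cycle of length 2 starting at step 2 -> no fixed point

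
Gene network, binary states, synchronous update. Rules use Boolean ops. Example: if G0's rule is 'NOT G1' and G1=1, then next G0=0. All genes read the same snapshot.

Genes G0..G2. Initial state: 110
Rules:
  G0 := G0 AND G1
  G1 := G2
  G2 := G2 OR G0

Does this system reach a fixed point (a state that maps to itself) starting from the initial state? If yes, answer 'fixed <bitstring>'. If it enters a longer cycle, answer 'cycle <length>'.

Answer: fixed 011

Derivation:
Step 0: 110
Step 1: G0=G0&G1=1&1=1 G1=G2=0 G2=G2|G0=0|1=1 -> 101
Step 2: G0=G0&G1=1&0=0 G1=G2=1 G2=G2|G0=1|1=1 -> 011
Step 3: G0=G0&G1=0&1=0 G1=G2=1 G2=G2|G0=1|0=1 -> 011
Fixed point reached at step 2: 011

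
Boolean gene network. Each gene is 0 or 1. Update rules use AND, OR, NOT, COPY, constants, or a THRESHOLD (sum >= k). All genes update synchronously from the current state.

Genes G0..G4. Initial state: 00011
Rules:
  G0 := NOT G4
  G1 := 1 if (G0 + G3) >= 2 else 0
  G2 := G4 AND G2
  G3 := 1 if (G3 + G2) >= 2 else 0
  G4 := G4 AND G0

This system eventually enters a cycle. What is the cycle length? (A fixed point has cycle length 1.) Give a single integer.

Step 0: 00011
Step 1: G0=NOT G4=NOT 1=0 G1=(0+1>=2)=0 G2=G4&G2=1&0=0 G3=(1+0>=2)=0 G4=G4&G0=1&0=0 -> 00000
Step 2: G0=NOT G4=NOT 0=1 G1=(0+0>=2)=0 G2=G4&G2=0&0=0 G3=(0+0>=2)=0 G4=G4&G0=0&0=0 -> 10000
Step 3: G0=NOT G4=NOT 0=1 G1=(1+0>=2)=0 G2=G4&G2=0&0=0 G3=(0+0>=2)=0 G4=G4&G0=0&1=0 -> 10000
State from step 3 equals state from step 2 -> cycle length 1

Answer: 1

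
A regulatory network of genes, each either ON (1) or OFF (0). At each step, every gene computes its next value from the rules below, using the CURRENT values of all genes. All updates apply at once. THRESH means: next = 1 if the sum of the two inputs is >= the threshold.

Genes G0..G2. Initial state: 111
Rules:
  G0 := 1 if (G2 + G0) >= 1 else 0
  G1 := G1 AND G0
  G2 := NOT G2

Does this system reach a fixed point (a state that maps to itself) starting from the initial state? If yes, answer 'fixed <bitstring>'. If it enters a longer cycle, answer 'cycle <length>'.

Step 0: 111
Step 1: G0=(1+1>=1)=1 G1=G1&G0=1&1=1 G2=NOT G2=NOT 1=0 -> 110
Step 2: G0=(0+1>=1)=1 G1=G1&G0=1&1=1 G2=NOT G2=NOT 0=1 -> 111
Cycle of length 2 starting at step 0 -> no fixed point

Answer: cycle 2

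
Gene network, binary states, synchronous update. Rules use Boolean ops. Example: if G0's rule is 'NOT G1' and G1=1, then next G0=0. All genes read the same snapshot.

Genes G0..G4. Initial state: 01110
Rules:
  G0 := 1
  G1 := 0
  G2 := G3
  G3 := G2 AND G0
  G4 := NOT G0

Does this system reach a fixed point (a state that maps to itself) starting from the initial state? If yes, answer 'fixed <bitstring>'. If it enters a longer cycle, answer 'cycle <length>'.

Answer: cycle 2

Derivation:
Step 0: 01110
Step 1: G0=1(const) G1=0(const) G2=G3=1 G3=G2&G0=1&0=0 G4=NOT G0=NOT 0=1 -> 10101
Step 2: G0=1(const) G1=0(const) G2=G3=0 G3=G2&G0=1&1=1 G4=NOT G0=NOT 1=0 -> 10010
Step 3: G0=1(const) G1=0(const) G2=G3=1 G3=G2&G0=0&1=0 G4=NOT G0=NOT 1=0 -> 10100
Step 4: G0=1(const) G1=0(const) G2=G3=0 G3=G2&G0=1&1=1 G4=NOT G0=NOT 1=0 -> 10010
Cycle of length 2 starting at step 2 -> no fixed point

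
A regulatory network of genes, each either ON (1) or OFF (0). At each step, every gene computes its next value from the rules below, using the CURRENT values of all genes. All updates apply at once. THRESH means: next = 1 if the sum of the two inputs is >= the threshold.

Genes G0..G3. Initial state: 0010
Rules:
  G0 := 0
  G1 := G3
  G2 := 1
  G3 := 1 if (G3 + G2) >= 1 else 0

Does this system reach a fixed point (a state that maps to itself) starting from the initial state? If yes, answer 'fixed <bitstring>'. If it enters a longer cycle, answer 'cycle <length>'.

Answer: fixed 0111

Derivation:
Step 0: 0010
Step 1: G0=0(const) G1=G3=0 G2=1(const) G3=(0+1>=1)=1 -> 0011
Step 2: G0=0(const) G1=G3=1 G2=1(const) G3=(1+1>=1)=1 -> 0111
Step 3: G0=0(const) G1=G3=1 G2=1(const) G3=(1+1>=1)=1 -> 0111
Fixed point reached at step 2: 0111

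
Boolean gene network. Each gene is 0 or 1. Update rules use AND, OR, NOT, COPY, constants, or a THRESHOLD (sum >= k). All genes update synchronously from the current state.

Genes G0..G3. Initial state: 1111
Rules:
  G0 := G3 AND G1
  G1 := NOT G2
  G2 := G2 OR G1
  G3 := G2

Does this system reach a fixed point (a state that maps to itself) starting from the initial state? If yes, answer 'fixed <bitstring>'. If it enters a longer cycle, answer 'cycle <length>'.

Answer: fixed 0011

Derivation:
Step 0: 1111
Step 1: G0=G3&G1=1&1=1 G1=NOT G2=NOT 1=0 G2=G2|G1=1|1=1 G3=G2=1 -> 1011
Step 2: G0=G3&G1=1&0=0 G1=NOT G2=NOT 1=0 G2=G2|G1=1|0=1 G3=G2=1 -> 0011
Step 3: G0=G3&G1=1&0=0 G1=NOT G2=NOT 1=0 G2=G2|G1=1|0=1 G3=G2=1 -> 0011
Fixed point reached at step 2: 0011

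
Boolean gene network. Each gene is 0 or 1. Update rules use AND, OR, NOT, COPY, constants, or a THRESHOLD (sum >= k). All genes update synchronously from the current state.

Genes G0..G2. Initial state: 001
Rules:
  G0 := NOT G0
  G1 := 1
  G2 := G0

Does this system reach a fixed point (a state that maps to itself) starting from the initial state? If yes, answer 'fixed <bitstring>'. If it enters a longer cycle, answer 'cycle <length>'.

Answer: cycle 2

Derivation:
Step 0: 001
Step 1: G0=NOT G0=NOT 0=1 G1=1(const) G2=G0=0 -> 110
Step 2: G0=NOT G0=NOT 1=0 G1=1(const) G2=G0=1 -> 011
Step 3: G0=NOT G0=NOT 0=1 G1=1(const) G2=G0=0 -> 110
Cycle of length 2 starting at step 1 -> no fixed point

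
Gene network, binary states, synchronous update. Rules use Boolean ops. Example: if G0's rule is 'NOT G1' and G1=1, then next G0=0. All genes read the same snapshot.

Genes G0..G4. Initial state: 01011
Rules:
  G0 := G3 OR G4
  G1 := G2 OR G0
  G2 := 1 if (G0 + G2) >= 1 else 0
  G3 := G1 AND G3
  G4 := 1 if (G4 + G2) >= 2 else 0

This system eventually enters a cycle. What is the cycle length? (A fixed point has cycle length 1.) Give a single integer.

Answer: 1

Derivation:
Step 0: 01011
Step 1: G0=G3|G4=1|1=1 G1=G2|G0=0|0=0 G2=(0+0>=1)=0 G3=G1&G3=1&1=1 G4=(1+0>=2)=0 -> 10010
Step 2: G0=G3|G4=1|0=1 G1=G2|G0=0|1=1 G2=(1+0>=1)=1 G3=G1&G3=0&1=0 G4=(0+0>=2)=0 -> 11100
Step 3: G0=G3|G4=0|0=0 G1=G2|G0=1|1=1 G2=(1+1>=1)=1 G3=G1&G3=1&0=0 G4=(0+1>=2)=0 -> 01100
Step 4: G0=G3|G4=0|0=0 G1=G2|G0=1|0=1 G2=(0+1>=1)=1 G3=G1&G3=1&0=0 G4=(0+1>=2)=0 -> 01100
State from step 4 equals state from step 3 -> cycle length 1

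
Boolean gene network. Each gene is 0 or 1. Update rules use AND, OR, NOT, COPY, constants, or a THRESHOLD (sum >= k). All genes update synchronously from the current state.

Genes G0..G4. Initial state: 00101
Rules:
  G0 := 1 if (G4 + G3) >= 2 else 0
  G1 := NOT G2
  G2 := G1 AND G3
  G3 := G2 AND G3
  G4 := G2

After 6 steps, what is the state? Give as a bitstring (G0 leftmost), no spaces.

Step 1: G0=(1+0>=2)=0 G1=NOT G2=NOT 1=0 G2=G1&G3=0&0=0 G3=G2&G3=1&0=0 G4=G2=1 -> 00001
Step 2: G0=(1+0>=2)=0 G1=NOT G2=NOT 0=1 G2=G1&G3=0&0=0 G3=G2&G3=0&0=0 G4=G2=0 -> 01000
Step 3: G0=(0+0>=2)=0 G1=NOT G2=NOT 0=1 G2=G1&G3=1&0=0 G3=G2&G3=0&0=0 G4=G2=0 -> 01000
Step 4: G0=(0+0>=2)=0 G1=NOT G2=NOT 0=1 G2=G1&G3=1&0=0 G3=G2&G3=0&0=0 G4=G2=0 -> 01000
Step 5: G0=(0+0>=2)=0 G1=NOT G2=NOT 0=1 G2=G1&G3=1&0=0 G3=G2&G3=0&0=0 G4=G2=0 -> 01000
Step 6: G0=(0+0>=2)=0 G1=NOT G2=NOT 0=1 G2=G1&G3=1&0=0 G3=G2&G3=0&0=0 G4=G2=0 -> 01000

01000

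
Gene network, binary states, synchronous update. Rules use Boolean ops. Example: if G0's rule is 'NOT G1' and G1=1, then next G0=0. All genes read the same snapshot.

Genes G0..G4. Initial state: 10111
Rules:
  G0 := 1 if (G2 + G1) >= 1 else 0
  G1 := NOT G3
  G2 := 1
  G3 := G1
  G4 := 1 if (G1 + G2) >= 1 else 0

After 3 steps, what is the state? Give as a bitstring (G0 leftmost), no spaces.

Step 1: G0=(1+0>=1)=1 G1=NOT G3=NOT 1=0 G2=1(const) G3=G1=0 G4=(0+1>=1)=1 -> 10101
Step 2: G0=(1+0>=1)=1 G1=NOT G3=NOT 0=1 G2=1(const) G3=G1=0 G4=(0+1>=1)=1 -> 11101
Step 3: G0=(1+1>=1)=1 G1=NOT G3=NOT 0=1 G2=1(const) G3=G1=1 G4=(1+1>=1)=1 -> 11111

11111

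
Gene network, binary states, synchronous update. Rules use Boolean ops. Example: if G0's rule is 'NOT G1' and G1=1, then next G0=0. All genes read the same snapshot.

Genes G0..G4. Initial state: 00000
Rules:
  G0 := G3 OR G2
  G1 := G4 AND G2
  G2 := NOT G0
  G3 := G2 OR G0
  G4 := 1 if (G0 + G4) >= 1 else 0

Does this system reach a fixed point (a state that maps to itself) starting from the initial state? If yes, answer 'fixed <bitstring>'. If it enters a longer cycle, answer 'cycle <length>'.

Answer: fixed 10011

Derivation:
Step 0: 00000
Step 1: G0=G3|G2=0|0=0 G1=G4&G2=0&0=0 G2=NOT G0=NOT 0=1 G3=G2|G0=0|0=0 G4=(0+0>=1)=0 -> 00100
Step 2: G0=G3|G2=0|1=1 G1=G4&G2=0&1=0 G2=NOT G0=NOT 0=1 G3=G2|G0=1|0=1 G4=(0+0>=1)=0 -> 10110
Step 3: G0=G3|G2=1|1=1 G1=G4&G2=0&1=0 G2=NOT G0=NOT 1=0 G3=G2|G0=1|1=1 G4=(1+0>=1)=1 -> 10011
Step 4: G0=G3|G2=1|0=1 G1=G4&G2=1&0=0 G2=NOT G0=NOT 1=0 G3=G2|G0=0|1=1 G4=(1+1>=1)=1 -> 10011
Fixed point reached at step 3: 10011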